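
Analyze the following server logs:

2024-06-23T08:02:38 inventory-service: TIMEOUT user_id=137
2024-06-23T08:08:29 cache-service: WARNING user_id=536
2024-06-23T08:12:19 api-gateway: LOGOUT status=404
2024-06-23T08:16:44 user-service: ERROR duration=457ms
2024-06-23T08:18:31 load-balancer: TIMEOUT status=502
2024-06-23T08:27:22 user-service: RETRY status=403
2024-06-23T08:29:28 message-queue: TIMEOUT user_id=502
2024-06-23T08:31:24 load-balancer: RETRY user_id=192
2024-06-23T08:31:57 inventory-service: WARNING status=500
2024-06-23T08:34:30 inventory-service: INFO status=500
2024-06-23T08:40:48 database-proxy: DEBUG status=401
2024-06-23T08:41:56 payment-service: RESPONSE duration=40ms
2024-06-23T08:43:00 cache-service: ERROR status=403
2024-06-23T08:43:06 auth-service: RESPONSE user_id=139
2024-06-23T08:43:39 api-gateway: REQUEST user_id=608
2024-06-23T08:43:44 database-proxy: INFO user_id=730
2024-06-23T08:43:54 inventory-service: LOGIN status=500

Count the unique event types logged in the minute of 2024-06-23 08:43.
5

To count unique event types:

1. Filter events in the minute starting at 2024-06-23 08:43
2. Extract event types from matching entries
3. Count unique types: 5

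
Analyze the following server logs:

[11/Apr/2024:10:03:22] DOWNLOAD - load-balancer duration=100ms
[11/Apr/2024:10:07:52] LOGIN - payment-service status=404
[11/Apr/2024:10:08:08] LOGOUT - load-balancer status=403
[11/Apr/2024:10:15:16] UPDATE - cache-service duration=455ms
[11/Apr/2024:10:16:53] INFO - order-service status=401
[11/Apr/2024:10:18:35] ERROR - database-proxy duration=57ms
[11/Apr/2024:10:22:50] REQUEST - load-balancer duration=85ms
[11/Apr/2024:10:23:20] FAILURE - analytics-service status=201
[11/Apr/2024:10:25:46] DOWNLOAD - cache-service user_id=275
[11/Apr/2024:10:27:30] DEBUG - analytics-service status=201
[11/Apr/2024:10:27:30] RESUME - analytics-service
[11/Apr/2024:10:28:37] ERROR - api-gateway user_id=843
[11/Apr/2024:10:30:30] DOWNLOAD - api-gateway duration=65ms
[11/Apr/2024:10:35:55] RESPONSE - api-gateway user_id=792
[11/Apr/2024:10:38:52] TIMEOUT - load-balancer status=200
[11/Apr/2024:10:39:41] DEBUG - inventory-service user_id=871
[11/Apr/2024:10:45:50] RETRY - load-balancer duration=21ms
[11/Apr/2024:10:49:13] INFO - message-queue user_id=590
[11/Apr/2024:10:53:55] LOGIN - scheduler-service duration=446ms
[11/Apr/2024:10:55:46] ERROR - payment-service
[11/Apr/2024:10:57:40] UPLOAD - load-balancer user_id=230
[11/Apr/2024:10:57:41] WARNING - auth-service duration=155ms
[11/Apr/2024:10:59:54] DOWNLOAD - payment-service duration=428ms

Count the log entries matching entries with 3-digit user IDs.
6

To find matching entries:

1. Pattern to match: entries with 3-digit user IDs
2. Scan each log entry for the pattern
3. Count matches: 6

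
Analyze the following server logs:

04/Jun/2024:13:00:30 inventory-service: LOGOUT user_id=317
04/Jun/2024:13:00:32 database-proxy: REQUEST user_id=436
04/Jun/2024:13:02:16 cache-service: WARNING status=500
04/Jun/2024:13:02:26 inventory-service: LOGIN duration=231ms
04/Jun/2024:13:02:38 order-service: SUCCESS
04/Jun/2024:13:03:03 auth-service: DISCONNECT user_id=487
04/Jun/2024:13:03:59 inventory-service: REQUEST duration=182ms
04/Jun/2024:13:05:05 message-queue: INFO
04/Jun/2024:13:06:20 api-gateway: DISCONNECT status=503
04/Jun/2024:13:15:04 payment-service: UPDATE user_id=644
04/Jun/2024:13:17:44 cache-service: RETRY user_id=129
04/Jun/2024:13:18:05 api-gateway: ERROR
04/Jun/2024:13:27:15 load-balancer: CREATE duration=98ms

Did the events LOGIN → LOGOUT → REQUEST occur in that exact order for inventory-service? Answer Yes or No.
No

To verify sequence order:

1. Find all events in sequence LOGIN → LOGOUT → REQUEST for inventory-service
2. Extract their timestamps
3. Check if timestamps are in ascending order
4. Result: No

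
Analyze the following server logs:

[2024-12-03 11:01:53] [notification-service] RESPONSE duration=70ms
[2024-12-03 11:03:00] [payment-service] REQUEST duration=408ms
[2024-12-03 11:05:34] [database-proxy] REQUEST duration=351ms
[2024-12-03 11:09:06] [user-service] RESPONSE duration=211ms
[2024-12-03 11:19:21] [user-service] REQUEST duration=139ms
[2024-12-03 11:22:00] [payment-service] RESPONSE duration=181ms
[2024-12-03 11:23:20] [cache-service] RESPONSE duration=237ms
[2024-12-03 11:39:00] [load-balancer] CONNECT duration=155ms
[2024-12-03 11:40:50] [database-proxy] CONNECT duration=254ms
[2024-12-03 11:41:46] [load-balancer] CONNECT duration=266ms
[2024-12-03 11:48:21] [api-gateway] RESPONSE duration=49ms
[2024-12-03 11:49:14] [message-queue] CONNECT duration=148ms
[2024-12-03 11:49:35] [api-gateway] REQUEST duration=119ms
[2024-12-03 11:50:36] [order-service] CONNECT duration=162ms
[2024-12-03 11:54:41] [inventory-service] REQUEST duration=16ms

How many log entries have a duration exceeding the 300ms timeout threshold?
2

To count timeouts:

1. Threshold: 300ms
2. Extract duration from each log entry
3. Count entries where duration > 300
4. Timeout count: 2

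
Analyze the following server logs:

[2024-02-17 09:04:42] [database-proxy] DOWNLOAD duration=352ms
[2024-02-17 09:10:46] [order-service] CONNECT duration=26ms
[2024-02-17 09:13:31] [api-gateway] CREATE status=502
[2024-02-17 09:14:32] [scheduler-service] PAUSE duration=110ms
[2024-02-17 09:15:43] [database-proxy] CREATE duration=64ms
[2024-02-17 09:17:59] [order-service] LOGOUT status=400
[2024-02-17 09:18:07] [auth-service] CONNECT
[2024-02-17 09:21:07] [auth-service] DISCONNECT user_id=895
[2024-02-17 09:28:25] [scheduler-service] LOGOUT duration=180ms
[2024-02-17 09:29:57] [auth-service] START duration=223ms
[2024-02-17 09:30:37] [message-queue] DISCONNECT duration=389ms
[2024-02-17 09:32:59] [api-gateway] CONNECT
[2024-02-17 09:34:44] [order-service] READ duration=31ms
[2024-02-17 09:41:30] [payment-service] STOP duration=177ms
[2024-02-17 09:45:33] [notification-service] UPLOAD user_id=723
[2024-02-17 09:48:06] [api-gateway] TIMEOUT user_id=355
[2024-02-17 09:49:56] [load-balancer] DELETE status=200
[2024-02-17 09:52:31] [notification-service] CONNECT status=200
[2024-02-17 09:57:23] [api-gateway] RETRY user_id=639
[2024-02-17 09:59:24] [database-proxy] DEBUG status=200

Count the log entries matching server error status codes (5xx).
1

To find matching entries:

1. Pattern to match: server error status codes (5xx)
2. Scan each log entry for the pattern
3. Count matches: 1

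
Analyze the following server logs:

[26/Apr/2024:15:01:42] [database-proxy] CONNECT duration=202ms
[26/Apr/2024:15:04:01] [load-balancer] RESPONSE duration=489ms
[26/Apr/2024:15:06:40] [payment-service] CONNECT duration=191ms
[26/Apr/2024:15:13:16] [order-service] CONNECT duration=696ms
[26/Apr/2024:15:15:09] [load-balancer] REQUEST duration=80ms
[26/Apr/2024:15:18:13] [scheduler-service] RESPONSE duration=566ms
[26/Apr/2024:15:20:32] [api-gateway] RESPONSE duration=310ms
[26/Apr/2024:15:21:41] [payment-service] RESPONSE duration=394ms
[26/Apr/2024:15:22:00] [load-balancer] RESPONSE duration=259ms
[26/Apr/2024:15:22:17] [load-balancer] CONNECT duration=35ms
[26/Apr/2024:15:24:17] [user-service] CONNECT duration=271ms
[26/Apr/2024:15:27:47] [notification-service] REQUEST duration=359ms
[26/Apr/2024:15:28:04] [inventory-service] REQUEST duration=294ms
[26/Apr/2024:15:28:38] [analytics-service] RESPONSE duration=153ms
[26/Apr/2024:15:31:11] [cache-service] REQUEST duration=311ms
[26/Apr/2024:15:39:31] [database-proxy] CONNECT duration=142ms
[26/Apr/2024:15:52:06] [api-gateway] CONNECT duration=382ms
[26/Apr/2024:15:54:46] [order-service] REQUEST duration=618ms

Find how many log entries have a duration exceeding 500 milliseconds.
3

To count timeouts:

1. Threshold: 500ms
2. Extract duration from each log entry
3. Count entries where duration > 500
4. Timeout count: 3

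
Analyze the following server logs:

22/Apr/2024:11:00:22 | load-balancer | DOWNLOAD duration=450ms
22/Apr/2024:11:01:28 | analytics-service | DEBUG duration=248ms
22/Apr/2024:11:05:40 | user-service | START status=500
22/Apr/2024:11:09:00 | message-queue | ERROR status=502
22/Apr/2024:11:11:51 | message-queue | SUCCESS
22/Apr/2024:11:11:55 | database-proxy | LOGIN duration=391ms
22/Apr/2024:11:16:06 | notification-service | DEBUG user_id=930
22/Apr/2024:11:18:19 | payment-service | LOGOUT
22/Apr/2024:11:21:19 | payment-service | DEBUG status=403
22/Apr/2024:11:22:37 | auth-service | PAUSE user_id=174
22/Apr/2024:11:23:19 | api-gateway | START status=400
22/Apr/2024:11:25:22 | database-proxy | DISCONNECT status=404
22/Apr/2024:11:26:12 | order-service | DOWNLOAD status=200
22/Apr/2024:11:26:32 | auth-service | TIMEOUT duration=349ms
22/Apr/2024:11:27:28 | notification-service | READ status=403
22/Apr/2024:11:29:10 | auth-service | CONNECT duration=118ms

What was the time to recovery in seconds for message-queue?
171

To calculate recovery time:

1. Find ERROR event for message-queue: 22/Apr/2024:11:09:00
2. Find next SUCCESS event for message-queue: 22/Apr/2024:11:11:51
3. Recovery time: 22/Apr/2024:11:11:51 - 22/Apr/2024:11:09:00 = 171 seconds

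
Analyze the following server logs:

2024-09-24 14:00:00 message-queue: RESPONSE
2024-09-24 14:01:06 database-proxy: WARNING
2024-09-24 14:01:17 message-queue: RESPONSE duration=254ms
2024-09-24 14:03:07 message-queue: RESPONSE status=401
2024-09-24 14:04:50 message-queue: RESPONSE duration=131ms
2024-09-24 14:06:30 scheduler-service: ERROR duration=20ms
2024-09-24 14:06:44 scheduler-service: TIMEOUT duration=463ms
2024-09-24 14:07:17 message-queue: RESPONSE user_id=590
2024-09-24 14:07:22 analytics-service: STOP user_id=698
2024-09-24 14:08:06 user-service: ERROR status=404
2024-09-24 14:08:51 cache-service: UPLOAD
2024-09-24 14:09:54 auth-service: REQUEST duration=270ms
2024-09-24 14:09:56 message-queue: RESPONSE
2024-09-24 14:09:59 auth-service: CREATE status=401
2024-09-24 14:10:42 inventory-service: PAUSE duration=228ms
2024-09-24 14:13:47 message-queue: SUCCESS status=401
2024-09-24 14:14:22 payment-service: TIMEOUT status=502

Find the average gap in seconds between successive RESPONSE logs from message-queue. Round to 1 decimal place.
119.2

To calculate average interval:

1. Find all RESPONSE events for message-queue in order
2. Calculate time gaps between consecutive events
3. Compute mean of gaps: 596 / 5 = 119.2 seconds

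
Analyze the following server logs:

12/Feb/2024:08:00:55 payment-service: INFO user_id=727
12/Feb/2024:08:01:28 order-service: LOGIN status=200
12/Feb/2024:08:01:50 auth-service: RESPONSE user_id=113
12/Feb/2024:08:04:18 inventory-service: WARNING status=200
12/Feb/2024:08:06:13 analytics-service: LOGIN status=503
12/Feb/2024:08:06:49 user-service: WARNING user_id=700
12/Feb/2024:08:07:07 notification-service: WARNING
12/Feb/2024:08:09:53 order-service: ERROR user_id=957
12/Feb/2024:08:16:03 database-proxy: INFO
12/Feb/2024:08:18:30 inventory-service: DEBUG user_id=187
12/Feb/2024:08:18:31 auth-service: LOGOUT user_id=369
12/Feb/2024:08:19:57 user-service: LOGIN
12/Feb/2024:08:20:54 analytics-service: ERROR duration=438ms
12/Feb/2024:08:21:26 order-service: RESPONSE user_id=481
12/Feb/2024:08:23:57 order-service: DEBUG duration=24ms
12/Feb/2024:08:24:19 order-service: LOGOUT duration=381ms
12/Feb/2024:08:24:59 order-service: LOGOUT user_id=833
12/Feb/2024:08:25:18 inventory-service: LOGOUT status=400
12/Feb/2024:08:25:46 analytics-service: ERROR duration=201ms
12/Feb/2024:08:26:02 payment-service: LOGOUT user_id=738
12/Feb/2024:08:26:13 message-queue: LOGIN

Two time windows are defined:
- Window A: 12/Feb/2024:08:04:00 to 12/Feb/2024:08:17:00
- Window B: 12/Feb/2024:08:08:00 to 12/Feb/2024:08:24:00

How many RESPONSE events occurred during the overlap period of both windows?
0

To find overlap events:

1. Window A: 12/Feb/2024:08:04:00 to 12/Feb/2024:08:17:00
2. Window B: 12/Feb/2024:08:08:00 to 12/Feb/2024:08:24:00
3. Overlap period: 12/Feb/2024:08:08:00 to 12/Feb/2024:08:17:00
4. Count RESPONSE events in overlap: 0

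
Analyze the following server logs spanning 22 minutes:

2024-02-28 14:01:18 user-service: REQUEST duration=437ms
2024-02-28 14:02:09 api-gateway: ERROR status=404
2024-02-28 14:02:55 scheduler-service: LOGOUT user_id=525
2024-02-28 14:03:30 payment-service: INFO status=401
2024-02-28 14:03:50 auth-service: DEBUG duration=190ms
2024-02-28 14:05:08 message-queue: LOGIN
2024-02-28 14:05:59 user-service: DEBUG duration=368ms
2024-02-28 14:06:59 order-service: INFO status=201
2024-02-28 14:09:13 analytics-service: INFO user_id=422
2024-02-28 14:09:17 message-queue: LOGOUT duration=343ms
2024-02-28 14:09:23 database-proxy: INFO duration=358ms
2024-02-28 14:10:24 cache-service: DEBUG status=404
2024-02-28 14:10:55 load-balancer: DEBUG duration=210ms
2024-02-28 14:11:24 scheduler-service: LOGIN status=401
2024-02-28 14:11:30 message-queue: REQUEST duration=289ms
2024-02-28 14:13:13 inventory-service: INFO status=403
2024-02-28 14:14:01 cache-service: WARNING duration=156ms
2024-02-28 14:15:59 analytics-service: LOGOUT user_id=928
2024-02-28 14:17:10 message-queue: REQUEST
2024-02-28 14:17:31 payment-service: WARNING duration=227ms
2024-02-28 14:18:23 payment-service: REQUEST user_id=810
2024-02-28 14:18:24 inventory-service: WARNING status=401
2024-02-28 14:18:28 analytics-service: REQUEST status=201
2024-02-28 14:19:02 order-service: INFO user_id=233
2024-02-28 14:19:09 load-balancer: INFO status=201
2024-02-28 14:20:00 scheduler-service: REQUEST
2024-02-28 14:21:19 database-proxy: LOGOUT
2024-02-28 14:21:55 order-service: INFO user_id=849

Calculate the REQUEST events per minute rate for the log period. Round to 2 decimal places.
0.27

To calculate the rate:

1. Count total REQUEST events: 6
2. Total time period: 22 minutes
3. Rate = 6 / 22 = 0.27 events per minute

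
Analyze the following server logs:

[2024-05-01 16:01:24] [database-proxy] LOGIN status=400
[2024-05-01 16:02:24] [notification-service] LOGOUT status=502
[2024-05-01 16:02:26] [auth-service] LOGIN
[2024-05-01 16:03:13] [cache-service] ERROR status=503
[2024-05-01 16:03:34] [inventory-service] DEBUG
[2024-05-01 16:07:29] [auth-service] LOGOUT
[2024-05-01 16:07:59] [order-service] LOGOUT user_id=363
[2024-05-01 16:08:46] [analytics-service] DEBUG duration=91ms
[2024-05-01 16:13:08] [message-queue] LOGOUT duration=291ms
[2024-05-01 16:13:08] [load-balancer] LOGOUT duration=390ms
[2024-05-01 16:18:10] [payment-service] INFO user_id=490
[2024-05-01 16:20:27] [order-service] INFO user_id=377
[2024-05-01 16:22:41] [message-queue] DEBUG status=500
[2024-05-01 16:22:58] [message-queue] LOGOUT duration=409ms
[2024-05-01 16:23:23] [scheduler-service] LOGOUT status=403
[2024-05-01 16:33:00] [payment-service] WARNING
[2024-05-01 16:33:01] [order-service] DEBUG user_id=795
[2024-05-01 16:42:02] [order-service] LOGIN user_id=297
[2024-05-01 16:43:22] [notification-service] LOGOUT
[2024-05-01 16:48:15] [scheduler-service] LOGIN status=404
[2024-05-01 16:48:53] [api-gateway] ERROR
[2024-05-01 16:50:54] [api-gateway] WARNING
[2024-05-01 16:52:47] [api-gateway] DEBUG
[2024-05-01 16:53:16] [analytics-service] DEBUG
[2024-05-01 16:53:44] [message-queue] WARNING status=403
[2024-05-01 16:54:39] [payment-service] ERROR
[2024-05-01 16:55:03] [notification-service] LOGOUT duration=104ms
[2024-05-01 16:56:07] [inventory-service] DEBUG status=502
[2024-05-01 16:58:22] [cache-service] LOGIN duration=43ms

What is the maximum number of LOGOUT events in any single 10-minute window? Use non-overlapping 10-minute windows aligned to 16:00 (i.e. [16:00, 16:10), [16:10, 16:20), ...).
3

To find the burst window:

1. Divide the log period into non-overlapping 10-minute windows starting at 16:00
2. Count LOGOUT events in each window
3. Find the window with maximum count
4. Maximum events in a window: 3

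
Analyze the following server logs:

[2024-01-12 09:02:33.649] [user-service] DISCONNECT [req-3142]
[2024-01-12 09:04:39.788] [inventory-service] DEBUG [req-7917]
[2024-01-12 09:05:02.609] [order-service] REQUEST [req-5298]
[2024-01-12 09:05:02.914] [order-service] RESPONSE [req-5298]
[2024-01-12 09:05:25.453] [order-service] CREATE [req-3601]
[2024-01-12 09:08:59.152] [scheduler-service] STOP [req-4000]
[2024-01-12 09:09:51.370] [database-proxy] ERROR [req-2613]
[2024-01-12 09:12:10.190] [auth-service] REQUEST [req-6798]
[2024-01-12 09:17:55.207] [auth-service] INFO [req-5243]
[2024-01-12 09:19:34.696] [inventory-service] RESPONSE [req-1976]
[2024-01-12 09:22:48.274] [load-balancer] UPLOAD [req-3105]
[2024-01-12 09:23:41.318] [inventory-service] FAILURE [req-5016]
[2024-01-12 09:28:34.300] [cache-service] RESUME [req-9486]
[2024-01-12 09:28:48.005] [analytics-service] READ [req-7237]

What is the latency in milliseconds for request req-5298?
305

To calculate latency:

1. Find REQUEST with id req-5298: 2024-01-12 09:05:02.609
2. Find RESPONSE with id req-5298: 2024-01-12 09:05:02.914
3. Latency: 2024-01-12 09:05:02.914 - 2024-01-12 09:05:02.609 = 305ms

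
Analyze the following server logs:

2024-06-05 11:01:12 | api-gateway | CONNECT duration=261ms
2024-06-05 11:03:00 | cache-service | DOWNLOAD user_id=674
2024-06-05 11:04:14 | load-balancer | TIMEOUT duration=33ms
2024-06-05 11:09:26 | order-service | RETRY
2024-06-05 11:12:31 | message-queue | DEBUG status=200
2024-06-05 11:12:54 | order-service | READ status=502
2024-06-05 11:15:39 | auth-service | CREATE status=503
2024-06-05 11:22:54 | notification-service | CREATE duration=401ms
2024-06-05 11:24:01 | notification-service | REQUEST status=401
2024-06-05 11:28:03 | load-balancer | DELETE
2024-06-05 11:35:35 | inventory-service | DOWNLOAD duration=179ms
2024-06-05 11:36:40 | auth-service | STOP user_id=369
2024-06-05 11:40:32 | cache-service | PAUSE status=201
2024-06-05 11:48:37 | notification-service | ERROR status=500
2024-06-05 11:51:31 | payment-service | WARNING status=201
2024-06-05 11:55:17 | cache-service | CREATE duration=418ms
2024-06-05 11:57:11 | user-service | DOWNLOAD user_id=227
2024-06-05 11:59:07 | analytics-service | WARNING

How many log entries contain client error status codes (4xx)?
1

To find matching entries:

1. Pattern to match: client error status codes (4xx)
2. Scan each log entry for the pattern
3. Count matches: 1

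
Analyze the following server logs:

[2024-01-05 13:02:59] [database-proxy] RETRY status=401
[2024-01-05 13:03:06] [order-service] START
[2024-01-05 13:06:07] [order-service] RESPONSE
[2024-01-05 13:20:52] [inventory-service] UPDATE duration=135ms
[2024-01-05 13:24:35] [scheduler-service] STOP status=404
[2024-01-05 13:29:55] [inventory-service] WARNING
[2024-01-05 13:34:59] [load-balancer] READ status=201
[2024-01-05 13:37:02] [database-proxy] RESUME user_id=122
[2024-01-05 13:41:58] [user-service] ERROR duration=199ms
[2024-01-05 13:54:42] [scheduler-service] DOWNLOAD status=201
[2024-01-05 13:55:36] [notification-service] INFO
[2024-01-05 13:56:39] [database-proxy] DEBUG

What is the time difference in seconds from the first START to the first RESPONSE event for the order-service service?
181

To find the time between events:

1. Locate the first START event for order-service: 2024-01-05 13:03:06
2. Locate the first RESPONSE event for order-service: 2024-01-05 13:06:07
3. Calculate the difference: 2024-01-05 13:06:07 - 2024-01-05 13:03:06 = 181 seconds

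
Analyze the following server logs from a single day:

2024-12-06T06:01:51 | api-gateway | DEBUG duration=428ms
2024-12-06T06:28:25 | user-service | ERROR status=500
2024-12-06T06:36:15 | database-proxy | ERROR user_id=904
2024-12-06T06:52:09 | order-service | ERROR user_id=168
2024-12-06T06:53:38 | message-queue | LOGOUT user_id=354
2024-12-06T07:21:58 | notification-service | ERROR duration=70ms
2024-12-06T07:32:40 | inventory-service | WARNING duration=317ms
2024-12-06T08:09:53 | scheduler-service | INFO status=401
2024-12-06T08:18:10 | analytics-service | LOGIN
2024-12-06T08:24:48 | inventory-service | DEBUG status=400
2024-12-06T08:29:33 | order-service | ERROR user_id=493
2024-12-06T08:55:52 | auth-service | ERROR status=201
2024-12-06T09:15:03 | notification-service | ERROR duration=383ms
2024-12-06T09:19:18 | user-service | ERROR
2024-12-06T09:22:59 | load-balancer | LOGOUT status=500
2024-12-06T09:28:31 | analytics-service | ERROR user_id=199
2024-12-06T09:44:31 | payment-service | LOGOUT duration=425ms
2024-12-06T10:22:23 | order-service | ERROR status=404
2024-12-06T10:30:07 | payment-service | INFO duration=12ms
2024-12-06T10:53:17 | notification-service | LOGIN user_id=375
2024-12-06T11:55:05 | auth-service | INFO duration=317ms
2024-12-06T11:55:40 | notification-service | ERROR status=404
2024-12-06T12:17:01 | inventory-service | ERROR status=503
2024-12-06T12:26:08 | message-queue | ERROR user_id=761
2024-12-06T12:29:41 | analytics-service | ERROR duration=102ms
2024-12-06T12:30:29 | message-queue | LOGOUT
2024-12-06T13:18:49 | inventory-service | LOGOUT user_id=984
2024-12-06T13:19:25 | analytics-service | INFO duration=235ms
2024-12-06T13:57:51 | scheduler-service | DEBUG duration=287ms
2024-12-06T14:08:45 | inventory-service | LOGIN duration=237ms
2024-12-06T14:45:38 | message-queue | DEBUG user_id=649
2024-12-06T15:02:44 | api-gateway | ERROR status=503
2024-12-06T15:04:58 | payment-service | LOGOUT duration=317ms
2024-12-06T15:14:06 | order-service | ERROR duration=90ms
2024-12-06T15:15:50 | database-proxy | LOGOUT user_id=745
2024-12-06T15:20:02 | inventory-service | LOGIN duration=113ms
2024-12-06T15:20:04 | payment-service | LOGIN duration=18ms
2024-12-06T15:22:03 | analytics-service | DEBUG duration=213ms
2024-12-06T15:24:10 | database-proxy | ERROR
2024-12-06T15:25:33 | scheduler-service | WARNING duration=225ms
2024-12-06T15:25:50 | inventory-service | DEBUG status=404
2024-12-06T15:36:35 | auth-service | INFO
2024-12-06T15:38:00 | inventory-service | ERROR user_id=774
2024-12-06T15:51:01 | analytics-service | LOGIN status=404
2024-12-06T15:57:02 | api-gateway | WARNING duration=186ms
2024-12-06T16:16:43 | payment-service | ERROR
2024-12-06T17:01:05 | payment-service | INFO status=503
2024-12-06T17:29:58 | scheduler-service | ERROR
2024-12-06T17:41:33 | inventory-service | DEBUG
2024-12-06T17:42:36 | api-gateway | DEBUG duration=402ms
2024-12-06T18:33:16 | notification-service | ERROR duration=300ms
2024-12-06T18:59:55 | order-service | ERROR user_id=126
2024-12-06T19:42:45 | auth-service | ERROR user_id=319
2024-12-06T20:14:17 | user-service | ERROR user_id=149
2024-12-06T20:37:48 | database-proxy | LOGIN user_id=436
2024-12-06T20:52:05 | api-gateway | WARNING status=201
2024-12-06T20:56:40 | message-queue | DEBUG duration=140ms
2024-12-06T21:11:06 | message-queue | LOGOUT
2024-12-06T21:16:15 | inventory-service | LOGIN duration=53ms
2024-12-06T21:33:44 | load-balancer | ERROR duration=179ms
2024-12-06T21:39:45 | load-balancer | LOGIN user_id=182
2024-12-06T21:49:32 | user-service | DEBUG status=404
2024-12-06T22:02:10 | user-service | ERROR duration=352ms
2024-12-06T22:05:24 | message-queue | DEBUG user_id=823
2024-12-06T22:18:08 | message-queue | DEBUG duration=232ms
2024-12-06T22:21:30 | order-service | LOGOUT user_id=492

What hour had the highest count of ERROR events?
15

To find the peak hour:

1. Group all ERROR events by hour
2. Count events in each hour
3. Find hour with maximum count
4. Peak hour: 15 (with 4 events)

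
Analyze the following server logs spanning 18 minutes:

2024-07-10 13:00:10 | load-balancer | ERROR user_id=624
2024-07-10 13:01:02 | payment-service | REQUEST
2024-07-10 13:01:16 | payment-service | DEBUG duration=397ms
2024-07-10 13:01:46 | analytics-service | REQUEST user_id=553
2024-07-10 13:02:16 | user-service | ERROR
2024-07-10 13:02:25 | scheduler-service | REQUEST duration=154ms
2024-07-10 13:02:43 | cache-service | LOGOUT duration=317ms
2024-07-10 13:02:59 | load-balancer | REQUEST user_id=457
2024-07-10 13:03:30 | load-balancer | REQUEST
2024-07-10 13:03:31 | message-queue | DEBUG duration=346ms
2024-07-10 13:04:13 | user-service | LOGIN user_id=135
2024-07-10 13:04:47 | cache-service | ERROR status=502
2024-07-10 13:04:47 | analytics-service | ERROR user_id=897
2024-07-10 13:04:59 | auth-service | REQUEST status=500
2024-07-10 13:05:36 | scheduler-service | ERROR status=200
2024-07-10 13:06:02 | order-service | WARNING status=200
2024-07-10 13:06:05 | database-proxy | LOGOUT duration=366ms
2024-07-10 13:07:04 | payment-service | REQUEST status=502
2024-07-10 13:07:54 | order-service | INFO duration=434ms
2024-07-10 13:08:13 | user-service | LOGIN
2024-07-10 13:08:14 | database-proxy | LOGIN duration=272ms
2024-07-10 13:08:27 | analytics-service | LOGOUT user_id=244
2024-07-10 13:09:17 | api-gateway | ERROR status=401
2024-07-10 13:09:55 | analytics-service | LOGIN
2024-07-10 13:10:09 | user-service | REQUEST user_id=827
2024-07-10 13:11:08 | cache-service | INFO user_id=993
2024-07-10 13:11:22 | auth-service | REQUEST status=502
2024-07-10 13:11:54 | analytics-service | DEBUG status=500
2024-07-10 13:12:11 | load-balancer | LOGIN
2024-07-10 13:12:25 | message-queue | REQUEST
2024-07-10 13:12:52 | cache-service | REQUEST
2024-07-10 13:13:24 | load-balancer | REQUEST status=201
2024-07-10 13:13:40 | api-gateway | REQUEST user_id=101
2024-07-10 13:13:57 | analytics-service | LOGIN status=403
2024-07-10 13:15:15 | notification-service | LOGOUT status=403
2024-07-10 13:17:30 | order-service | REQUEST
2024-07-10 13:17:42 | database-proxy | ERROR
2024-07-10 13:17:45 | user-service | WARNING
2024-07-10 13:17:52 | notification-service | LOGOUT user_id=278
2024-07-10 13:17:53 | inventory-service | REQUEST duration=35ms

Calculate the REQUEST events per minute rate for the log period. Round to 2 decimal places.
0.83

To calculate the rate:

1. Count total REQUEST events: 15
2. Total time period: 18 minutes
3. Rate = 15 / 18 = 0.83 events per minute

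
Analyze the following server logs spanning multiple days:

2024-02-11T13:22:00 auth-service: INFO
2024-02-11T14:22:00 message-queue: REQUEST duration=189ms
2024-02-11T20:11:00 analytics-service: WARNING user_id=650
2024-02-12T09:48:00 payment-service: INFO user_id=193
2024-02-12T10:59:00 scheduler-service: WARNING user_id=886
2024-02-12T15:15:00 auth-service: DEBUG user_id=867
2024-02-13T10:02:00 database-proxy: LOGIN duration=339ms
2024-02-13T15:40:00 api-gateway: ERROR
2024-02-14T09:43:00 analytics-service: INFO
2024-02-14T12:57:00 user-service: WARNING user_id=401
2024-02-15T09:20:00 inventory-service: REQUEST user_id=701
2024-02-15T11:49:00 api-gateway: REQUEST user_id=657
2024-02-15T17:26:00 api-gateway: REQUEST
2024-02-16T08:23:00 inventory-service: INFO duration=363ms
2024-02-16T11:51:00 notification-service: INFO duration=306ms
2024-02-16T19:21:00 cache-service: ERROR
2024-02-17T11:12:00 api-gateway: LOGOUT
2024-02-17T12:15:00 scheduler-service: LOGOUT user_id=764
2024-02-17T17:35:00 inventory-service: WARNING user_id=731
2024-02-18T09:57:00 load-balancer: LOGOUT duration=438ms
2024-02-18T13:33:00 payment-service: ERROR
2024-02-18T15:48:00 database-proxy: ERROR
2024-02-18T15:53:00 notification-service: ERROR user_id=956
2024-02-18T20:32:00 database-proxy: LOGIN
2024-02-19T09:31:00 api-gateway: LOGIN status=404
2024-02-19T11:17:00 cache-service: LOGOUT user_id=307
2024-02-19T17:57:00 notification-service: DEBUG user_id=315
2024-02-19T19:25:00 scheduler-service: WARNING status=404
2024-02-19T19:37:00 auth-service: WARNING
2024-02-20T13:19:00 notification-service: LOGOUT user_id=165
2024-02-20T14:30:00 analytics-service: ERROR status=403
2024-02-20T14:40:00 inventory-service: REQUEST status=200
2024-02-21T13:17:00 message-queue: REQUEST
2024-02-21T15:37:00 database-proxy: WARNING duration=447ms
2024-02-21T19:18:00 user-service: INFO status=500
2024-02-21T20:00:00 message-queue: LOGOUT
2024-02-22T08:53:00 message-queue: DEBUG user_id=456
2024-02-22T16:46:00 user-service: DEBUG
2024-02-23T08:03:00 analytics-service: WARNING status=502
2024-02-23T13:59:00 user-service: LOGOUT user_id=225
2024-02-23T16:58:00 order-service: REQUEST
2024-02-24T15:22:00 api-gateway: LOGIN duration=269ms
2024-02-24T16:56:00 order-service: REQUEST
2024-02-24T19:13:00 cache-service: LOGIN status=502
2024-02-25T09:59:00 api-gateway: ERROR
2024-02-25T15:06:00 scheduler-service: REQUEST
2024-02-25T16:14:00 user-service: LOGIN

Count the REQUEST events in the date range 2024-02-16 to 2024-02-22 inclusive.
2

To filter by date range:

1. Date range: 2024-02-16 through 2024-02-22, both dates inclusive
2. Filter for REQUEST events whose date falls in this range
3. Count matching events: 2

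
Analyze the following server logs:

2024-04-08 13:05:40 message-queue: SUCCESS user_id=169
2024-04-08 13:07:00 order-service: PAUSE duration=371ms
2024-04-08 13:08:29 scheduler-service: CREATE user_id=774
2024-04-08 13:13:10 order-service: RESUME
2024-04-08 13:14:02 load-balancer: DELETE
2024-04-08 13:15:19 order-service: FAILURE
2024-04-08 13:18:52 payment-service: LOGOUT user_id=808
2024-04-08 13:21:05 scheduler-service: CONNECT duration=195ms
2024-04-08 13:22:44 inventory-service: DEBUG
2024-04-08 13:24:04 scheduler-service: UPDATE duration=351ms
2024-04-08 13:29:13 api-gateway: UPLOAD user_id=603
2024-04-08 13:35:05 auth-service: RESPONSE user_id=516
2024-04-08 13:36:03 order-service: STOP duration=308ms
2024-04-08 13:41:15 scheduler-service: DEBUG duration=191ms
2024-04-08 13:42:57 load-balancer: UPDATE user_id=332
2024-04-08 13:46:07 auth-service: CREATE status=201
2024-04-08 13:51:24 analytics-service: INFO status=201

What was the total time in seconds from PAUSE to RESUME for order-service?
370

To calculate state duration:

1. Find PAUSE event for order-service: 2024-04-08 13:07:00
2. Find RESUME event for order-service: 2024-04-08 13:13:10
3. Calculate duration: 2024-04-08 13:13:10 - 2024-04-08 13:07:00 = 370 seconds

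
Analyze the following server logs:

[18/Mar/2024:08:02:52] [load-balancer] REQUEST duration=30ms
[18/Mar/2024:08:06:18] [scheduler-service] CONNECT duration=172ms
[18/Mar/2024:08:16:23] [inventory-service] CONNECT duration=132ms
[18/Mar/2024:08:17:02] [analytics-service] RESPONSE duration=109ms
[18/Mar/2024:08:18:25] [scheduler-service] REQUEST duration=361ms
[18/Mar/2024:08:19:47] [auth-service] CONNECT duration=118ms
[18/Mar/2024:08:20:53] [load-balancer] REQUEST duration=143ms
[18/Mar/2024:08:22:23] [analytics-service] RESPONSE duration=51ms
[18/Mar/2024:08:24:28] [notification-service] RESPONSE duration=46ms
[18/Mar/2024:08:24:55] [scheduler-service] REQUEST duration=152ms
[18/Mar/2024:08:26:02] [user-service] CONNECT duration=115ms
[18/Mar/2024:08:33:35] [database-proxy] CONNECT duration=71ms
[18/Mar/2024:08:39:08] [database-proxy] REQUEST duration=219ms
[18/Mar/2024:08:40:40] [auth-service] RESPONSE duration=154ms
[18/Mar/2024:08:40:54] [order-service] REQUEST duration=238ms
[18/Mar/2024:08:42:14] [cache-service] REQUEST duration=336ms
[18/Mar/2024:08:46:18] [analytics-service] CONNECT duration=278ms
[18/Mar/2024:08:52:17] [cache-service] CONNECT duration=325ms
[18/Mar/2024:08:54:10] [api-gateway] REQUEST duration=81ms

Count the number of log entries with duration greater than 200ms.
6

To count timeouts:

1. Threshold: 200ms
2. Extract duration from each log entry
3. Count entries where duration > 200
4. Timeout count: 6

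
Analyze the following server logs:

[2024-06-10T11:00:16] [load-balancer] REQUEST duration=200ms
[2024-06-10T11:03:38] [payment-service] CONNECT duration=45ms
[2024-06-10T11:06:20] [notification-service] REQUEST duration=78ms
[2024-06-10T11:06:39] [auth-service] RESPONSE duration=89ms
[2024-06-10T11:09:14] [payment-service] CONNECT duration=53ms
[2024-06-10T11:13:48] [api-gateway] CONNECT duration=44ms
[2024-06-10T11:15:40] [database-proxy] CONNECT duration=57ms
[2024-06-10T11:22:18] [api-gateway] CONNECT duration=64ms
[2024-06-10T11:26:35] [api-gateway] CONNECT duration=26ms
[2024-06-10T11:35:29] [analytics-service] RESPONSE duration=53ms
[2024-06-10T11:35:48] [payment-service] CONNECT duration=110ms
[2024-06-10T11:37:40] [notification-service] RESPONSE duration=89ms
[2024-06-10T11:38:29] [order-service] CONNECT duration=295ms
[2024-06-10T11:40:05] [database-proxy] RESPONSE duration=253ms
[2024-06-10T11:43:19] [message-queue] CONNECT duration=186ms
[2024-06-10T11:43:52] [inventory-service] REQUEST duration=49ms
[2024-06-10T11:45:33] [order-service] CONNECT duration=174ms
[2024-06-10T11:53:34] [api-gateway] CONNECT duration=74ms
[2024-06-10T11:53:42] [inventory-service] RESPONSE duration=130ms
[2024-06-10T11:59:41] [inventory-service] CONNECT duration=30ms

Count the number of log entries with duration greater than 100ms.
7

To count timeouts:

1. Threshold: 100ms
2. Extract duration from each log entry
3. Count entries where duration > 100
4. Timeout count: 7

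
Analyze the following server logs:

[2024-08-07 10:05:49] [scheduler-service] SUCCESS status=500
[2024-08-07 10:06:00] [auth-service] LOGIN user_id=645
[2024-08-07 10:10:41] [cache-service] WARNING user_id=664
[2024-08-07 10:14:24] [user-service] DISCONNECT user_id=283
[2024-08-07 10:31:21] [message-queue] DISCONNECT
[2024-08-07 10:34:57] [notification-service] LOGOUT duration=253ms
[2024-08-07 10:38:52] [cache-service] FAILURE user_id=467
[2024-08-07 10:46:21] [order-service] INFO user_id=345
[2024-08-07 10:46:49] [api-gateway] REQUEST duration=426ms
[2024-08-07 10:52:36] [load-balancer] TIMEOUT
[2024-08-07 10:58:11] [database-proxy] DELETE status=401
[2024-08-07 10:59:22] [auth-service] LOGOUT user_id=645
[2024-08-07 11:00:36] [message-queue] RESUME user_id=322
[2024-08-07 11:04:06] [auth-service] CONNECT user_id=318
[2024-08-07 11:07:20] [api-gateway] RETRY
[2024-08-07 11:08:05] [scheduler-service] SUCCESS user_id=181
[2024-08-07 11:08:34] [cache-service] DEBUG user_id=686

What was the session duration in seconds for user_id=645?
3202

To calculate session duration:

1. Find LOGIN event for user_id=645: 2024-08-07 10:06:00
2. Find LOGOUT event for user_id=645: 2024-08-07 10:59:22
3. Session duration: 2024-08-07 10:59:22 - 2024-08-07 10:06:00 = 3202 seconds (53 minutes)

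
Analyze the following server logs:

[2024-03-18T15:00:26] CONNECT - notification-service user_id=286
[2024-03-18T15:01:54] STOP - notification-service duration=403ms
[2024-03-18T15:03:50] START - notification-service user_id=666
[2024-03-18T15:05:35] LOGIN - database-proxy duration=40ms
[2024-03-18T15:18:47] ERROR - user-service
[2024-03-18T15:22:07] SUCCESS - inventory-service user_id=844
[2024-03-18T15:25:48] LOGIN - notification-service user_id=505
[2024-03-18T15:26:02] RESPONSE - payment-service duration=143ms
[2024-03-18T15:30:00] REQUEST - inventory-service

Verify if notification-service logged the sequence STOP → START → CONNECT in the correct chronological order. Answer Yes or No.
No

To verify sequence order:

1. Find all events in sequence STOP → START → CONNECT for notification-service
2. Extract their timestamps
3. Check if timestamps are in ascending order
4. Result: No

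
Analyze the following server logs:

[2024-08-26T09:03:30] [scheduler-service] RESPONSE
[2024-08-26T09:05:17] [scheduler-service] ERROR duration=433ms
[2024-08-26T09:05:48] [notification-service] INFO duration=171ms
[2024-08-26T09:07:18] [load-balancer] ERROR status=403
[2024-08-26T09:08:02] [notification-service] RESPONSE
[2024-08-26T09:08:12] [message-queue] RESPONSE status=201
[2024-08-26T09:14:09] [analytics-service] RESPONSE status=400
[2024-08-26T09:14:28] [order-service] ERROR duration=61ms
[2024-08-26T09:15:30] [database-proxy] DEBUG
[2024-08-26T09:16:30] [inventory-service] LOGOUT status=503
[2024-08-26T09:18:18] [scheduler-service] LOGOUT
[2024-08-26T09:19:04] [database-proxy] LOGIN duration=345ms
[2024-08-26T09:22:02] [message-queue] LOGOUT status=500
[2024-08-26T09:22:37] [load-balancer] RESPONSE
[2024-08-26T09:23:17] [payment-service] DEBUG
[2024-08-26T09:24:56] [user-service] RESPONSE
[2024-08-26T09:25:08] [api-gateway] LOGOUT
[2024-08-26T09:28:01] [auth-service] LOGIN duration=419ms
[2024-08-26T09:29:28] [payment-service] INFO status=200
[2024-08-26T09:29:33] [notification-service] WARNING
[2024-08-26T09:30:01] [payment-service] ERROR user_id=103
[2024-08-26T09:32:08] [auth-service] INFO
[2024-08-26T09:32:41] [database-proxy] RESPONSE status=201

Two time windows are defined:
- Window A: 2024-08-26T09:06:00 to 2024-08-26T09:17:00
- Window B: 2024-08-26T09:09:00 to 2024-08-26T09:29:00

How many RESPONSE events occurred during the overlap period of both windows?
1

To find overlap events:

1. Window A: 2024-08-26T09:06:00 to 2024-08-26T09:17:00
2. Window B: 2024-08-26T09:09:00 to 2024-08-26T09:29:00
3. Overlap period: 2024-08-26T09:09:00 to 2024-08-26T09:17:00
4. Count RESPONSE events in overlap: 1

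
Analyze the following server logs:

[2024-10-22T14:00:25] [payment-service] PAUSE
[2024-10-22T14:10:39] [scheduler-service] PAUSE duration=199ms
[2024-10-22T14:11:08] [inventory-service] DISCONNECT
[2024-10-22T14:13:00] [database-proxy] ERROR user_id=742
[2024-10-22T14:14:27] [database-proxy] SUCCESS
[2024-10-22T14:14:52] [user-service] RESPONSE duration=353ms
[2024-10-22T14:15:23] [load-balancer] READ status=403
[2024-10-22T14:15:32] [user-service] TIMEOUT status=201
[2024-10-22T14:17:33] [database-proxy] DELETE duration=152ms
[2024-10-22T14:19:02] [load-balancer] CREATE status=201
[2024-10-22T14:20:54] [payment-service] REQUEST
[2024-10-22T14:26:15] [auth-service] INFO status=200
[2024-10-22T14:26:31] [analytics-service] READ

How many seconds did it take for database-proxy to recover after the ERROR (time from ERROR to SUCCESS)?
87

To calculate recovery time:

1. Find ERROR event for database-proxy: 2024-10-22T14:13:00
2. Find next SUCCESS event for database-proxy: 2024-10-22T14:14:27
3. Recovery time: 2024-10-22T14:14:27 - 2024-10-22T14:13:00 = 87 seconds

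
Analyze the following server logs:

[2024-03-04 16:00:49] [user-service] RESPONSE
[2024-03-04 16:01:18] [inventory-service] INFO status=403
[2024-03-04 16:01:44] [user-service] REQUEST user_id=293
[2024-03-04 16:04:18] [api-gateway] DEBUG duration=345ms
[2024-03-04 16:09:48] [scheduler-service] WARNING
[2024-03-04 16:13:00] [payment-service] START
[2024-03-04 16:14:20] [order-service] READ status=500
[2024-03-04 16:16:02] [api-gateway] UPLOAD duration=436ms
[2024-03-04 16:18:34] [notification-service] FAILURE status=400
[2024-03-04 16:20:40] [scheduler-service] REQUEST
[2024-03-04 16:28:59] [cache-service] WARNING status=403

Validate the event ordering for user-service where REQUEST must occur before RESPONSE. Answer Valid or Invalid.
Invalid

To validate ordering:

1. Required order: REQUEST → RESPONSE
2. Rule: REQUEST must occur before RESPONSE
3. Check actual order of events for user-service
4. Result: Invalid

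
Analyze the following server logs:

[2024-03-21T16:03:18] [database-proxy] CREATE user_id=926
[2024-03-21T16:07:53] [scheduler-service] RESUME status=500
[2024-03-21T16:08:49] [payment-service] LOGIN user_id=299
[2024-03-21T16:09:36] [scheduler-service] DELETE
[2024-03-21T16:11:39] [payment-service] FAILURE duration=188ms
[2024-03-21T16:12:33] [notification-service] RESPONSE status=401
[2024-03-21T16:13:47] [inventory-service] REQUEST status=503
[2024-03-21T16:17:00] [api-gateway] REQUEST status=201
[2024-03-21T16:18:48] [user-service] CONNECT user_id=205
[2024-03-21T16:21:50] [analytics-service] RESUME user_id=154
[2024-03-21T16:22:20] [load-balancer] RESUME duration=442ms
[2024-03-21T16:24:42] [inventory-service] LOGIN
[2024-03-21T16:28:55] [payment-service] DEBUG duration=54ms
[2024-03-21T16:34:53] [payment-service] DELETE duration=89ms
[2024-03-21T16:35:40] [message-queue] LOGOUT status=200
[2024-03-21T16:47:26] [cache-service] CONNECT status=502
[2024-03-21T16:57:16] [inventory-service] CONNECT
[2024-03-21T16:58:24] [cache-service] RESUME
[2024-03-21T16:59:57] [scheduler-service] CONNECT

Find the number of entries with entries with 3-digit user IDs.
4

To find matching entries:

1. Pattern to match: entries with 3-digit user IDs
2. Scan each log entry for the pattern
3. Count matches: 4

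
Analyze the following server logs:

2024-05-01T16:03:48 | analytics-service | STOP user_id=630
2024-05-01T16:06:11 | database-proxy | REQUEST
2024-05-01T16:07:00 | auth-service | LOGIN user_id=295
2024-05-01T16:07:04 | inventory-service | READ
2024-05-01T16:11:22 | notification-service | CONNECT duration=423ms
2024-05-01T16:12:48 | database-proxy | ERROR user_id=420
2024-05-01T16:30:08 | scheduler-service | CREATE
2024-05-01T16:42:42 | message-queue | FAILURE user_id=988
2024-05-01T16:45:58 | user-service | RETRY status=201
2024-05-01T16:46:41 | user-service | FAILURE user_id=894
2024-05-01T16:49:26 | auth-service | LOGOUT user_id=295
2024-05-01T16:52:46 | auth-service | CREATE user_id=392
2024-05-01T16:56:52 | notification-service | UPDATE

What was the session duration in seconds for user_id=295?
2546

To calculate session duration:

1. Find LOGIN event for user_id=295: 2024-05-01T16:07:00
2. Find LOGOUT event for user_id=295: 2024-05-01T16:49:26
3. Session duration: 2024-05-01T16:49:26 - 2024-05-01T16:07:00 = 2546 seconds (42 minutes)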